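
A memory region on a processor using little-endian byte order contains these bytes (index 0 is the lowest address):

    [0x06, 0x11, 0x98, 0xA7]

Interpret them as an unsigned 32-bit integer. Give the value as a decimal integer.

Little-endian stores the least-significant byte at the lowest address.
Reassemble most-significant byte first: A7 98 11 06 → 0xA7981106.
0xA7981106 = 2811760902.

2811760902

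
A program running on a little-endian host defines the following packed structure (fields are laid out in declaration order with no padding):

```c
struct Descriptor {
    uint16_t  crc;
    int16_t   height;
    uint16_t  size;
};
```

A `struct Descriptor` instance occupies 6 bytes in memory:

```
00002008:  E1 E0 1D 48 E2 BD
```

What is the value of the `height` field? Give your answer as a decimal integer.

18461

`height` follows `crc` (2 bytes), so it starts at byte offset 2 and occupies 2 bytes.
Bytes at offsets 2..3: 1D 48.
In little-endian order the low byte comes first in memory.
Reassemble most-significant byte first: 48 1D → 0x481D.
0x481D = 18461.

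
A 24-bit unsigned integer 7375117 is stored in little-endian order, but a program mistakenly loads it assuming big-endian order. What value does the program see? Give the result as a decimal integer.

7375117 in 24-bit hexadecimal is 0x70890D.
Stored little-endian, the bytes at ascending addresses are 0D 89 70.
Read back as big-endian, the last byte is least significant, giving 0x0D8970.
0x0D8970 = 887152.

887152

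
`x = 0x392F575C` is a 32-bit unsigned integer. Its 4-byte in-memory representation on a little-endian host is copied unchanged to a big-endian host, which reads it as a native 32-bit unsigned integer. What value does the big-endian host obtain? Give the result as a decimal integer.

1549217593

Stored little-endian, the bytes at ascending addresses are 5C 57 2F 39.
Read back as big-endian, the last byte is least significant, giving 0x5C572F39.
0x5C572F39 = 1549217593.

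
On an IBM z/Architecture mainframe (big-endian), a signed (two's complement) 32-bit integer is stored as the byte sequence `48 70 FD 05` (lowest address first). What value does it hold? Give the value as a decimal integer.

Big-endian: lowest address holds the most-significant byte.
The bytes are already most-significant first: 0x4870FD05.
0x4870FD05 = 1215364357.

1215364357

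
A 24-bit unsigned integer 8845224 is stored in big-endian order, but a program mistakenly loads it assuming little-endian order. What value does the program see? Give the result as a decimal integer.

8845224 in 24-bit hexadecimal is 0x86F7A8.
Stored big-endian, the bytes at ascending addresses are 86 F7 A8.
Read back as little-endian, the first byte is least significant, giving 0xA8F786.
0xA8F786 = 11073414.

11073414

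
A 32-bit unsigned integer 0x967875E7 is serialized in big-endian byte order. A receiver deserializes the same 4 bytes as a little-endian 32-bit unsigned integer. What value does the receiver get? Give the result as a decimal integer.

3883235478

Stored big-endian, the bytes at ascending addresses are 96 78 75 E7.
Read back as little-endian, the first byte is least significant, giving 0xE7757896.
0xE7757896 = 3883235478.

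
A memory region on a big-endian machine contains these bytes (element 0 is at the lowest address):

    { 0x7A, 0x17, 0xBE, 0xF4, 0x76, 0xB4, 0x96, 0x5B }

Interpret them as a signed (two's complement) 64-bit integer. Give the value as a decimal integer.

8797710354264397403

Big-endian: lowest address holds the most-significant byte.
The bytes are already most-significant first: 0x7A17BEF476B4965B.
0x7A17BEF476B4965B = 8797710354264397403.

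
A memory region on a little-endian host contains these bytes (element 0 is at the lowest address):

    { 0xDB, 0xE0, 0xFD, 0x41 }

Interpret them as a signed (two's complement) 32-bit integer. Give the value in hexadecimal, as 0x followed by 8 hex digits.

Little-endian: lowest address holds the least-significant byte.
Reassemble most-significant byte first: 41 FD E0 DB → 0x41FDE0DB.

0x41FDE0DB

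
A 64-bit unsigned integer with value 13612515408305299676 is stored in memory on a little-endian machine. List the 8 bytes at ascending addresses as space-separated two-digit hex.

13612515408305299676 in hexadecimal, padded to 64 bits, is 0xBCE95EA44391A0DC.
Split into bytes (most-significant first): BC E9 5E A4 43 91 A0 DC.
In little-endian order the low byte comes first in memory.
So at ascending addresses the bytes are DC A0 91 43 A4 5E E9 BC.

DC A0 91 43 A4 5E E9 BC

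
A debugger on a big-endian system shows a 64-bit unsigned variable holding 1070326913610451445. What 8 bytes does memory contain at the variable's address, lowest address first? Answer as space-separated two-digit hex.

0E DA 90 A8 37 4A 89 F5

1070326913610451445 in hexadecimal, padded to 64 bits, is 0x0EDA90A8374A89F5.
Split into bytes (most-significant first): 0E DA 90 A8 37 4A 89 F5.
Big-endian stores the most-significant byte at the lowest address.
So the memory order matches the most-significant-first order: 0E DA 90 A8 37 4A 89 F5.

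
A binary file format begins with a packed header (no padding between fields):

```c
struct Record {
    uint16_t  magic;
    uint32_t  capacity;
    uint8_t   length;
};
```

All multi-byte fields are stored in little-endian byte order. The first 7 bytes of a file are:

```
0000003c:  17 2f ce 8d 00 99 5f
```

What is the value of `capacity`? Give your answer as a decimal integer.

`capacity` follows `magic` (2 bytes), so it starts at byte offset 2 and occupies 4 bytes.
Bytes at offsets 2..5: CE 8D 00 99.
In little-endian order the low byte comes first in memory.
Reassemble most-significant byte first: 99 00 8D CE → 0x99008DCE.
0x99008DCE = 2566950350.

2566950350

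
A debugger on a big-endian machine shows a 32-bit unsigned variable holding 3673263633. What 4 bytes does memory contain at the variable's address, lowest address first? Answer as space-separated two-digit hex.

DA F1 8E 11

3673263633 in hexadecimal, padded to 32 bits, is 0xDAF18E11.
Split into bytes (most-significant first): DA F1 8E 11.
Big-endian stores the most-significant byte at the lowest address.
So the memory order matches the most-significant-first order: DA F1 8E 11.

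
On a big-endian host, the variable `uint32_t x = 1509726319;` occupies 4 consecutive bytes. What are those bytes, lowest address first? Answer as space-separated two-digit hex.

1509726319 in hexadecimal, padded to 32 bits, is 0x59FC986F.
Split into bytes (most-significant first): 59 FC 98 6F.
Big-endian stores the most-significant byte at the lowest address.
So the memory order matches the most-significant-first order: 59 FC 98 6F.

59 FC 98 6F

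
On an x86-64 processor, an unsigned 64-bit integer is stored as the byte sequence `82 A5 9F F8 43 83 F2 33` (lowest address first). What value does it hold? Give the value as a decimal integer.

3743198568255563138

Little-endian: lowest address holds the least-significant byte.
Reassemble most-significant byte first: 33 F2 83 43 F8 9F A5 82 → 0x33F28343F89FA582.
0x33F28343F89FA582 = 3743198568255563138.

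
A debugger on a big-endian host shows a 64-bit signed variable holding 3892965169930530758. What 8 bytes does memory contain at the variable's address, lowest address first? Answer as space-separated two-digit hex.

36 06 97 32 3C AD 6F C6

3892965169930530758 in hexadecimal, padded to 64 bits, is 0x360697323CAD6FC6.
Split into bytes (most-significant first): 36 06 97 32 3C AD 6F C6.
Big-endian: lowest address holds the most-significant byte.
So the memory order matches the most-significant-first order: 36 06 97 32 3C AD 6F C6.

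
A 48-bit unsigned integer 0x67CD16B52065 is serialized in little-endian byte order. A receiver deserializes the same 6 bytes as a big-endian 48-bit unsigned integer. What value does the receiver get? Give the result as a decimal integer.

111191151529319

Stored little-endian, the bytes at ascending addresses are 65 20 B5 16 CD 67.
Read back as big-endian, the last byte is least significant, giving 0x6520B516CD67.
0x6520B516CD67 = 111191151529319.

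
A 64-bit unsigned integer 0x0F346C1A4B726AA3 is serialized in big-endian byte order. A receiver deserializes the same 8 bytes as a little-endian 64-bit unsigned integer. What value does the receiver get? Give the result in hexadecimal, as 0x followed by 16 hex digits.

0xA36A724B1A6C340F

Stored big-endian, the bytes at ascending addresses are 0F 34 6C 1A 4B 72 6A A3.
Read back as little-endian, the first byte is least significant, giving 0xA36A724B1A6C340F.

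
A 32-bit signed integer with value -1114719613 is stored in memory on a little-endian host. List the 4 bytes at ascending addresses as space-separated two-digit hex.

83 BA 8E BD

Two's complement of -1114719613 in 32 bits: 1114719613 = 0x4271457D; invert → 0xBD8EBA82; add 1 → 0xBD8EBA83.
Split into bytes (most-significant first): BD 8E BA 83.
Little-endian stores the least-significant byte at the lowest address.
So at ascending addresses the bytes are 83 BA 8E BD.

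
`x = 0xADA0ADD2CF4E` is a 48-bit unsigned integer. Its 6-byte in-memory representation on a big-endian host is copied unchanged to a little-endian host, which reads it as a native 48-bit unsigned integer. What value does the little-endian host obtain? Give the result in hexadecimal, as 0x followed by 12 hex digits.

Stored big-endian, the bytes at ascending addresses are AD A0 AD D2 CF 4E.
Read back as little-endian, the first byte is least significant, giving 0x4ECFD2ADA0AD.

0x4ECFD2ADA0AD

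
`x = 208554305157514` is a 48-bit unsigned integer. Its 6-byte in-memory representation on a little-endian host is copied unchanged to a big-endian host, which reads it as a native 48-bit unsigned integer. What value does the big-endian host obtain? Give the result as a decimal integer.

208554305157514 in 48-bit hexadecimal is 0xBDADD546798A.
Stored little-endian, the bytes at ascending addresses are 8A 79 46 D5 AD BD.
Read back as big-endian, the last byte is least significant, giving 0x8A7946D5ADBD.
0x8A7946D5ADBD = 152253484084669.

152253484084669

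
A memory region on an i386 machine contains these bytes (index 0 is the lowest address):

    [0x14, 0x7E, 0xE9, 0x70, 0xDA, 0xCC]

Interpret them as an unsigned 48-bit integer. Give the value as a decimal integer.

225238569287188

Little-endian: lowest address holds the least-significant byte.
Reassemble most-significant byte first: CC DA 70 E9 7E 14 → 0xCCDA70E97E14.
0xCCDA70E97E14 = 225238569287188.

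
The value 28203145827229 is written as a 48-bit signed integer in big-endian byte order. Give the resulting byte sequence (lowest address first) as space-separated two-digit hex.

19 A6 8E 7D 13 9D

28203145827229 in hexadecimal, padded to 48 bits, is 0x19A68E7D139D.
Split into bytes (most-significant first): 19 A6 8E 7D 13 9D.
Big-endian stores the most-significant byte at the lowest address.
So the memory order matches the most-significant-first order: 19 A6 8E 7D 13 9D.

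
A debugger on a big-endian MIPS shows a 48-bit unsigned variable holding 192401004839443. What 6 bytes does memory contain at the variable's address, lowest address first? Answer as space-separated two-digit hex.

192401004839443 in hexadecimal, padded to 48 bits, is 0xAEFCD98C4213.
Split into bytes (most-significant first): AE FC D9 8C 42 13.
Big-endian stores the most-significant byte at the lowest address.
So the memory order matches the most-significant-first order: AE FC D9 8C 42 13.

AE FC D9 8C 42 13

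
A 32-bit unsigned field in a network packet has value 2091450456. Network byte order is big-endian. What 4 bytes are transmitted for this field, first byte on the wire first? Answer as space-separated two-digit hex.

7C A9 00 58

2091450456 in hexadecimal, padded to 32 bits, is 0x7CA90058.
Split into bytes (most-significant first): 7C A9 00 58.
Big-endian stores the most-significant byte at the lowest address.
So the memory order matches the most-significant-first order: 7C A9 00 58.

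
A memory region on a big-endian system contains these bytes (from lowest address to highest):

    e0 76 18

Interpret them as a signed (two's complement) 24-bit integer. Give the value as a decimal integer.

In big-endian order the high byte comes first in memory.
The bytes are already most-significant first: 0xE07618.
Top bit is set, so as a signed 24-bit value this is 0xE07618 − 2^24 = -2066920.

-2066920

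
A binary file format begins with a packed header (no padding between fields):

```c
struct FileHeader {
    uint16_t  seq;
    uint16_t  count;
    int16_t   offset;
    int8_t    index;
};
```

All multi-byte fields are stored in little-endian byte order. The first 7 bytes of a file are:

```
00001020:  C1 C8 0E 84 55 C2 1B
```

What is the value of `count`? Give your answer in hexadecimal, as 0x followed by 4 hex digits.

0x840E

`count` follows `seq` (2 bytes), so it starts at byte offset 2 and occupies 2 bytes.
Bytes at offsets 2..3: 0E 84.
Little-endian: lowest address holds the least-significant byte.
Reassemble most-significant byte first: 84 0E → 0x840E.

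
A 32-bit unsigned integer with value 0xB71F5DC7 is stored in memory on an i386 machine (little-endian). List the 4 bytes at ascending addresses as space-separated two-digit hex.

C7 5D 1F B7

Split into bytes (most-significant first): B7 1F 5D C7.
Little-endian stores the least-significant byte at the lowest address.
So at ascending addresses the bytes are C7 5D 1F B7.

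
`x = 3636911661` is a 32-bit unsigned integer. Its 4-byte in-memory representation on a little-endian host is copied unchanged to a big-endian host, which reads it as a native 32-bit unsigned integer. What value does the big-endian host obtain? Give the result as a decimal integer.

3636911661 in 32-bit hexadecimal is 0xD8C6DE2D.
Stored little-endian, the bytes at ascending addresses are 2D DE C6 D8.
Read back as big-endian, the last byte is least significant, giving 0x2DDEC6D8.
0x2DDEC6D8 = 769574616.

769574616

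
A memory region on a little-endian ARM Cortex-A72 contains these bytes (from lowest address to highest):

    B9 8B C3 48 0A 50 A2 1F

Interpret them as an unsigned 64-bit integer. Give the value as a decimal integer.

2279472366503562169

Little-endian: lowest address holds the least-significant byte.
Reassemble most-significant byte first: 1F A2 50 0A 48 C3 8B B9 → 0x1FA2500A48C38BB9.
0x1FA2500A48C38BB9 = 2279472366503562169.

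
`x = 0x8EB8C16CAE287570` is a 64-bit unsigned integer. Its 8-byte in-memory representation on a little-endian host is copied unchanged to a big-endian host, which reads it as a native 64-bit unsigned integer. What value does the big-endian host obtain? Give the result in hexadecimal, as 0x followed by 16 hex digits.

0x707528AE6CC1B88E

Stored little-endian, the bytes at ascending addresses are 70 75 28 AE 6C C1 B8 8E.
Read back as big-endian, the last byte is least significant, giving 0x707528AE6CC1B88E.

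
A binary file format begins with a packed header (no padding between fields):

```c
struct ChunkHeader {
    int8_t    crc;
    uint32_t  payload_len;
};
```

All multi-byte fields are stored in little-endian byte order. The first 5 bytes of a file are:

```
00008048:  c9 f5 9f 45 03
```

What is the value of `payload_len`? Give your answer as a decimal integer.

54894581

`payload_len` follows `crc` (1 byte), so it starts at byte offset 1 and occupies 4 bytes.
Bytes at offsets 1..4: F5 9F 45 03.
Little-endian: lowest address holds the least-significant byte.
Reassemble most-significant byte first: 03 45 9F F5 → 0x03459FF5.
0x03459FF5 = 54894581.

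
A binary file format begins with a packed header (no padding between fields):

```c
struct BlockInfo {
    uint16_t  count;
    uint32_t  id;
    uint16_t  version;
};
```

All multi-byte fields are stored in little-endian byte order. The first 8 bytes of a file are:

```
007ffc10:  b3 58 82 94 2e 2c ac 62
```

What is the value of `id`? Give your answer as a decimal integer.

`id` follows `count` (2 bytes), so it starts at byte offset 2 and occupies 4 bytes.
Bytes at offsets 2..5: 82 94 2E 2C.
Little-endian: lowest address holds the least-significant byte.
Reassemble most-significant byte first: 2C 2E 94 82 → 0x2C2E9482.
0x2C2E9482 = 741250178.

741250178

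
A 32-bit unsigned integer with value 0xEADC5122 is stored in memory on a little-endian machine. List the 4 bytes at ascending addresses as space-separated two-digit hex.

22 51 DC EA

Split into bytes (most-significant first): EA DC 51 22.
In little-endian order the low byte comes first in memory.
So at ascending addresses the bytes are 22 51 DC EA.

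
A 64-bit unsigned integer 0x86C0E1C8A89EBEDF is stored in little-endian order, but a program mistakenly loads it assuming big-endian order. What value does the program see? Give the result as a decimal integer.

16122498163794886790

Stored little-endian, the bytes at ascending addresses are DF BE 9E A8 C8 E1 C0 86.
Read back as big-endian, the last byte is least significant, giving 0xDFBE9EA8C8E1C086.
0xDFBE9EA8C8E1C086 = 16122498163794886790.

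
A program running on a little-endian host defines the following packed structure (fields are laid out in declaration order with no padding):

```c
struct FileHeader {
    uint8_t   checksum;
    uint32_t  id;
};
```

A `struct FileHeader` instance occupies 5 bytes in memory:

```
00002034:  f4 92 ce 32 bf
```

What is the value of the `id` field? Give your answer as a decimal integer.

3207777938

`id` follows `checksum` (1 byte), so it starts at byte offset 1 and occupies 4 bytes.
Bytes at offsets 1..4: 92 CE 32 BF.
Little-endian: lowest address holds the least-significant byte.
Reassemble most-significant byte first: BF 32 CE 92 → 0xBF32CE92.
0xBF32CE92 = 3207777938.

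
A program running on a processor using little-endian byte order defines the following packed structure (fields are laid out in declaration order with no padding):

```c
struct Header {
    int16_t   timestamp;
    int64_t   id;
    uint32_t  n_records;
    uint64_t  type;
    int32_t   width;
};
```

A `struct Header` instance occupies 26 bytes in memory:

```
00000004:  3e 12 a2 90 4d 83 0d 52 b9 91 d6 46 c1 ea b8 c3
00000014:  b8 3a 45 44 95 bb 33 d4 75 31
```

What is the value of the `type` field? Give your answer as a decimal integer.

13516784920751031224

`type` follows `timestamp` (2 B), `id` (8 B), `n_records` (4 B), so it starts at offset 2 + 8 + 4 = 14 and occupies 8 bytes.
Bytes at offsets 14..21: B8 C3 B8 3A 45 44 95 BB.
In little-endian order the low byte comes first in memory.
Reassemble most-significant byte first: BB 95 44 45 3A B8 C3 B8 → 0xBB9544453AB8C3B8.
0xBB9544453AB8C3B8 = 13516784920751031224.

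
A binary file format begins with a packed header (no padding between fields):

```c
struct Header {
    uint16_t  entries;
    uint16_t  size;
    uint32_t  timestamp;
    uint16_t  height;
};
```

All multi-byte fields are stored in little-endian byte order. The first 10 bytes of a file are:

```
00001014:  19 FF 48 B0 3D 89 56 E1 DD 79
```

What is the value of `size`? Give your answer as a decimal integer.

45128

`size` follows `entries` (2 bytes), so it starts at byte offset 2 and occupies 2 bytes.
Bytes at offsets 2..3: 48 B0.
In little-endian order the low byte comes first in memory.
Reassemble most-significant byte first: B0 48 → 0xB048.
0xB048 = 45128.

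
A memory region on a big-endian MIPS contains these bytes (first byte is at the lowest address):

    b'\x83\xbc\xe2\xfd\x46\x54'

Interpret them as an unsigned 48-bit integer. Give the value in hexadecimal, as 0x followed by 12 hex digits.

0x83BCE2FD4654

Big-endian stores the most-significant byte at the lowest address.
The bytes are already most-significant first: 0x83BCE2FD4654.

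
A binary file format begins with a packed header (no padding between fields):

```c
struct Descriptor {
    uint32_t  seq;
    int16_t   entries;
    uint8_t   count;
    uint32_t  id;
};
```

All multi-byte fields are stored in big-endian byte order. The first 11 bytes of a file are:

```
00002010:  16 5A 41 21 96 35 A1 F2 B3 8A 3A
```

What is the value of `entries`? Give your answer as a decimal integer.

-27083

`entries` follows `seq` (4 bytes), so it starts at byte offset 4 and occupies 2 bytes.
Bytes at offsets 4..5: 96 35.
Big-endian: lowest address holds the most-significant byte.
The bytes are already most-significant first: 0x9635.
Top bit is set, so as a signed 16-bit value this is 0x9635 − 2^16 = -27083.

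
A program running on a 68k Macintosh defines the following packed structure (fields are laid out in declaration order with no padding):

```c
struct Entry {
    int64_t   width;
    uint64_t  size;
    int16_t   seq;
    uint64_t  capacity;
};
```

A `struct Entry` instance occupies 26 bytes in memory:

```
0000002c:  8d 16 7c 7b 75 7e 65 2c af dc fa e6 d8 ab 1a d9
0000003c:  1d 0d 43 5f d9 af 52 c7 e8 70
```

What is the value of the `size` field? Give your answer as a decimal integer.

`size` follows `width` (8 bytes), so it starts at byte offset 8 and occupies 8 bytes.
Bytes at offsets 8..15: AF DC FA E6 D8 AB 1A D9.
Big-endian: lowest address holds the most-significant byte.
The bytes are already most-significant first: 0xAFDCFAE6D8AB1AD9.
0xAFDCFAE6D8AB1AD9 = 12672279320898247385.

12672279320898247385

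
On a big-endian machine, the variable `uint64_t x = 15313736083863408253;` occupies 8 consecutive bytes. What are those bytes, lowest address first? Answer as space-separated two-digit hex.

15313736083863408253 in hexadecimal, padded to 64 bits, is 0xD48551D526C28E7D.
Split into bytes (most-significant first): D4 85 51 D5 26 C2 8E 7D.
In big-endian order the high byte comes first in memory.
So the memory order matches the most-significant-first order: D4 85 51 D5 26 C2 8E 7D.

D4 85 51 D5 26 C2 8E 7D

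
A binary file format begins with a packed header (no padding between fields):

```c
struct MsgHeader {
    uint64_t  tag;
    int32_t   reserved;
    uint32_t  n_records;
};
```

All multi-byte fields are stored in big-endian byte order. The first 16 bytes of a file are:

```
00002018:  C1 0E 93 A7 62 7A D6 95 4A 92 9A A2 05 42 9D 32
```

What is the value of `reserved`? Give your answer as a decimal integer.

1251121826

`reserved` follows `tag` (8 bytes), so it starts at byte offset 8 and occupies 4 bytes.
Bytes at offsets 8..11: 4A 92 9A A2.
In big-endian order the high byte comes first in memory.
The bytes are already most-significant first: 0x4A929AA2.
0x4A929AA2 = 1251121826.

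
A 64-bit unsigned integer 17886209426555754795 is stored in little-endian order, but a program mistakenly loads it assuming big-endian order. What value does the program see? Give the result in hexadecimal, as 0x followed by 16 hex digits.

0x2B591950B59438F8

17886209426555754795 in 64-bit hexadecimal is 0xF83894B55019592B.
Stored little-endian, the bytes at ascending addresses are 2B 59 19 50 B5 94 38 F8.
Read back as big-endian, the last byte is least significant, giving 0x2B591950B59438F8.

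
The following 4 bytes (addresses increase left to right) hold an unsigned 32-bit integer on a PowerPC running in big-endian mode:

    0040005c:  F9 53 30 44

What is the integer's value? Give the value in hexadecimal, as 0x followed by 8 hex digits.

In big-endian order the high byte comes first in memory.
The bytes are already most-significant first: 0xF9533044.

0xF9533044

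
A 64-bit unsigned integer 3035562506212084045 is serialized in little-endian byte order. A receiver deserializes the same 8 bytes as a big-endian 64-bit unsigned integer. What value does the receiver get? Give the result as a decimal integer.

5551042971555340330

3035562506212084045 in 64-bit hexadecimal is 0x2A207C042C44094D.
Stored little-endian, the bytes at ascending addresses are 4D 09 44 2C 04 7C 20 2A.
Read back as big-endian, the last byte is least significant, giving 0x4D09442C047C202A.
0x4D09442C047C202A = 5551042971555340330.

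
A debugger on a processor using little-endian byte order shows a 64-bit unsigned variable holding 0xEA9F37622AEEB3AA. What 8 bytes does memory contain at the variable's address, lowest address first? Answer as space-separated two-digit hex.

AA B3 EE 2A 62 37 9F EA

Split into bytes (most-significant first): EA 9F 37 62 2A EE B3 AA.
In little-endian order the low byte comes first in memory.
So at ascending addresses the bytes are AA B3 EE 2A 62 37 9F EA.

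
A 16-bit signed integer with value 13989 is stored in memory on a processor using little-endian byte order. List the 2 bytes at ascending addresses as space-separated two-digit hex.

A5 36

13989 in hexadecimal, padded to 16 bits, is 0x36A5.
Split into bytes (most-significant first): 36 A5.
Little-endian stores the least-significant byte at the lowest address.
So at ascending addresses the bytes are A5 36.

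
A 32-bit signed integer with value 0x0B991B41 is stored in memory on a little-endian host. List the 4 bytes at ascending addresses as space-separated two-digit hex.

Split into bytes (most-significant first): 0B 99 1B 41.
In little-endian order the low byte comes first in memory.
So at ascending addresses the bytes are 41 1B 99 0B.

41 1B 99 0B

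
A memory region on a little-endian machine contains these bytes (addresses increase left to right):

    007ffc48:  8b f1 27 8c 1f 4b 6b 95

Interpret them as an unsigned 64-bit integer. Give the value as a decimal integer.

10766781933026800011

Little-endian: lowest address holds the least-significant byte.
Reassemble most-significant byte first: 95 6B 4B 1F 8C 27 F1 8B → 0x956B4B1F8C27F18B.
0x956B4B1F8C27F18B = 10766781933026800011.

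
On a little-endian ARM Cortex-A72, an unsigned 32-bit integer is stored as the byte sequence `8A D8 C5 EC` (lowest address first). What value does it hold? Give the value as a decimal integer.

In little-endian order the low byte comes first in memory.
Reassemble most-significant byte first: EC C5 D8 8A → 0xECC5D88A.
0xECC5D88A = 3972389002.

3972389002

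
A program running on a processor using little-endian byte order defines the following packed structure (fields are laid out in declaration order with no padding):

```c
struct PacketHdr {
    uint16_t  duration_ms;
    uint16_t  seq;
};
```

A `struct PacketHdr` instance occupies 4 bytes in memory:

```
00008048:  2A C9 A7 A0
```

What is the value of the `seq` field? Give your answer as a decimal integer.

41127

`seq` follows `duration_ms` (2 bytes), so it starts at byte offset 2 and occupies 2 bytes.
Bytes at offsets 2..3: A7 A0.
Little-endian: lowest address holds the least-significant byte.
Reassemble most-significant byte first: A0 A7 → 0xA0A7.
0xA0A7 = 41127.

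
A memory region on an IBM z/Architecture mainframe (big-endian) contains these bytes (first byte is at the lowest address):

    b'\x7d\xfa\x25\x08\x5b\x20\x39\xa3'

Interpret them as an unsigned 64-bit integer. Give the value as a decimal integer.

Big-endian: lowest address holds the most-significant byte.
The bytes are already most-significant first: 0x7DFA25085B2039A3.
0x7DFA25085B2039A3 = 9077608716737460643.

9077608716737460643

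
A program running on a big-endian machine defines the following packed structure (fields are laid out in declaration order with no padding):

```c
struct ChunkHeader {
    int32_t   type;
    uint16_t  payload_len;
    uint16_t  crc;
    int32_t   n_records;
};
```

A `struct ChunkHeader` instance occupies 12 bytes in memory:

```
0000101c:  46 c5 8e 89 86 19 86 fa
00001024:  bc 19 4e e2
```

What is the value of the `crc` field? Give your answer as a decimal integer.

`crc` follows `type` (4 B), `payload_len` (2 B), so it starts at offset 4 + 2 = 6 and occupies 2 bytes.
Bytes at offsets 6..7: 86 FA.
Big-endian: lowest address holds the most-significant byte.
The bytes are already most-significant first: 0x86FA.
0x86FA = 34554.

34554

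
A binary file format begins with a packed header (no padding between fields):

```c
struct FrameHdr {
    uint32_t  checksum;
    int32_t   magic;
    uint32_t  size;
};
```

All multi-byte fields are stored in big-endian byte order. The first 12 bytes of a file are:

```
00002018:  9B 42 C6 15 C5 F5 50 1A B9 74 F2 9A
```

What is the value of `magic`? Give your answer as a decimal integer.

`magic` follows `checksum` (4 bytes), so it starts at byte offset 4 and occupies 4 bytes.
Bytes at offsets 4..7: C5 F5 50 1A.
In big-endian order the high byte comes first in memory.
The bytes are already most-significant first: 0xC5F5501A.
Top bit is set, so as a signed 32-bit value this is 0xC5F5501A − 2^32 = -973778918.

-973778918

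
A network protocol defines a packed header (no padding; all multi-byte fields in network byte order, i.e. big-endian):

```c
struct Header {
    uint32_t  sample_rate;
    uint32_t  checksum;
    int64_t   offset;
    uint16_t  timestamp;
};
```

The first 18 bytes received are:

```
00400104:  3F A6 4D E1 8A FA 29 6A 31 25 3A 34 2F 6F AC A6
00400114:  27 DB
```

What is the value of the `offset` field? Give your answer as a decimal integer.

`offset` follows `sample_rate` (4 B), `checksum` (4 B), so it starts at offset 4 + 4 = 8 and occupies 8 bytes.
Bytes at offsets 8..15: 31 25 3A 34 2F 6F AC A6.
Big-endian stores the most-significant byte at the lowest address.
The bytes are already most-significant first: 0x31253A342F6FACA6.
0x31253A342F6FACA6 = 3541300677805321382.

3541300677805321382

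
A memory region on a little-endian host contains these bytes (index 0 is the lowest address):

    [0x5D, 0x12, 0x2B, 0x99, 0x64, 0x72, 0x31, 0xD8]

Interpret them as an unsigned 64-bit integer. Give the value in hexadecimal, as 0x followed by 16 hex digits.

Little-endian stores the least-significant byte at the lowest address.
Reassemble most-significant byte first: D8 31 72 64 99 2B 12 5D → 0xD8317264992B125D.

0xD8317264992B125D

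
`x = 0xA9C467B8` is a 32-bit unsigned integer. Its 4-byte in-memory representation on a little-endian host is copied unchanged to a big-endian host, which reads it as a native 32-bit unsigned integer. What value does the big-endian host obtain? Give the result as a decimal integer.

3093808297

Stored little-endian, the bytes at ascending addresses are B8 67 C4 A9.
Read back as big-endian, the last byte is least significant, giving 0xB867C4A9.
0xB867C4A9 = 3093808297.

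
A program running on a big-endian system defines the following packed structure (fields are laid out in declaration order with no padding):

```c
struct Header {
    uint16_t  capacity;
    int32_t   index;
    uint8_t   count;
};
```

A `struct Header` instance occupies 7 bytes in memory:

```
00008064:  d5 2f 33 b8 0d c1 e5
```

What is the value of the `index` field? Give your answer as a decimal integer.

867700161

`index` follows `capacity` (2 bytes), so it starts at byte offset 2 and occupies 4 bytes.
Bytes at offsets 2..5: 33 B8 0D C1.
In big-endian order the high byte comes first in memory.
The bytes are already most-significant first: 0x33B80DC1.
0x33B80DC1 = 867700161.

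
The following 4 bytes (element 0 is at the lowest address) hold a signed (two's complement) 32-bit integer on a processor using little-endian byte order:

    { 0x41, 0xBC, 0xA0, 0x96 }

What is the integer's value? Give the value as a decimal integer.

In little-endian order the low byte comes first in memory.
Reassemble most-significant byte first: 96 A0 BC 41 → 0x96A0BC41.
Top bit is set, so as a signed 32-bit value this is 0x96A0BC41 − 2^32 = -1767850943.

-1767850943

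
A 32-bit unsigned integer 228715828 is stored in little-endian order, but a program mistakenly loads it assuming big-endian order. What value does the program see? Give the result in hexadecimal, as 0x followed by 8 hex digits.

228715828 in 32-bit hexadecimal is 0x0DA1ED34.
Stored little-endian, the bytes at ascending addresses are 34 ED A1 0D.
Read back as big-endian, the last byte is least significant, giving 0x34EDA10D.

0x34EDA10D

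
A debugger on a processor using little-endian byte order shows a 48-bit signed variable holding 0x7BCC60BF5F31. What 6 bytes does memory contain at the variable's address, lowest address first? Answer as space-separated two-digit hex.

Split into bytes (most-significant first): 7B CC 60 BF 5F 31.
Little-endian: lowest address holds the least-significant byte.
So at ascending addresses the bytes are 31 5F BF 60 CC 7B.

31 5F BF 60 CC 7B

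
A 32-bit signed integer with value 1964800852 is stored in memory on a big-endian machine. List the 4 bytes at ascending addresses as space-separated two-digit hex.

75 1C 7B 54

1964800852 in hexadecimal, padded to 32 bits, is 0x751C7B54.
Split into bytes (most-significant first): 75 1C 7B 54.
In big-endian order the high byte comes first in memory.
So the memory order matches the most-significant-first order: 75 1C 7B 54.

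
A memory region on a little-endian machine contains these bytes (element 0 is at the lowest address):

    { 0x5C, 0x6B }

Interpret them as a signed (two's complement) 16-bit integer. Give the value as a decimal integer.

27484

In little-endian order the low byte comes first in memory.
Reassemble most-significant byte first: 6B 5C → 0x6B5C.
0x6B5C = 27484.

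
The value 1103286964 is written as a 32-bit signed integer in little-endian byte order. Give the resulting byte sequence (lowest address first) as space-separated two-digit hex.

1103286964 in hexadecimal, padded to 32 bits, is 0x41C2D2B4.
Split into bytes (most-significant first): 41 C2 D2 B4.
In little-endian order the low byte comes first in memory.
So at ascending addresses the bytes are B4 D2 C2 41.

B4 D2 C2 41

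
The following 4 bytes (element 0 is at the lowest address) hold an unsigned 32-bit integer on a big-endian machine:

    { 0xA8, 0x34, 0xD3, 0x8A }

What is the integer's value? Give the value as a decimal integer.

In big-endian order the high byte comes first in memory.
The bytes are already most-significant first: 0xA834D38A.
0xA834D38A = 2822034314.

2822034314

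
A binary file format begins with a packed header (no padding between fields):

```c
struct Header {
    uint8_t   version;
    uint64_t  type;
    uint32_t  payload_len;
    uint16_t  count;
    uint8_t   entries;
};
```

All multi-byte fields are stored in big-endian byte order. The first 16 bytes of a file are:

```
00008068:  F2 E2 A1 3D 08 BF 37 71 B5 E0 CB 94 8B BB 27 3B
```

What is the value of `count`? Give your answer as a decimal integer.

47911

`count` follows `version` (1 B), `type` (8 B), `payload_len` (4 B), so it starts at offset 1 + 8 + 4 = 13 and occupies 2 bytes.
Bytes at offsets 13..14: BB 27.
Big-endian stores the most-significant byte at the lowest address.
The bytes are already most-significant first: 0xBB27.
0xBB27 = 47911.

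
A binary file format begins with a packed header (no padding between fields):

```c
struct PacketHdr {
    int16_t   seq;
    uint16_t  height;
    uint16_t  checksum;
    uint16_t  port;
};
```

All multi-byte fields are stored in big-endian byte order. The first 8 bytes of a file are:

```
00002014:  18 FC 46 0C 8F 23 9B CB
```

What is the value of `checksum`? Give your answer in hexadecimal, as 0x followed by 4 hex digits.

`checksum` follows `seq` (2 B), `height` (2 B), so it starts at offset 2 + 2 = 4 and occupies 2 bytes.
Bytes at offsets 4..5: 8F 23.
Big-endian: lowest address holds the most-significant byte.
The bytes are already most-significant first: 0x8F23.

0x8F23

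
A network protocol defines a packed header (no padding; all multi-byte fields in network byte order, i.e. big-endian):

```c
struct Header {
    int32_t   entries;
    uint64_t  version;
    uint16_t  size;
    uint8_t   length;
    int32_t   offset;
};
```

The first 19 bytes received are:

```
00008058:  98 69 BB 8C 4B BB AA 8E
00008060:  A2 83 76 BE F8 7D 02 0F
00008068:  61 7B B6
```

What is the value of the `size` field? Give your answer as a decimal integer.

`size` follows `entries` (4 B), `version` (8 B), so it starts at offset 4 + 8 = 12 and occupies 2 bytes.
Bytes at offsets 12..13: F8 7D.
Big-endian stores the most-significant byte at the lowest address.
The bytes are already most-significant first: 0xF87D.
0xF87D = 63613.

63613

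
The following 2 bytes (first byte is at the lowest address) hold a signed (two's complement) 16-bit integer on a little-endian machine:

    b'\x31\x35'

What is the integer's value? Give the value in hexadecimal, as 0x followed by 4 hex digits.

0x3531

Little-endian: lowest address holds the least-significant byte.
Reassemble most-significant byte first: 35 31 → 0x3531.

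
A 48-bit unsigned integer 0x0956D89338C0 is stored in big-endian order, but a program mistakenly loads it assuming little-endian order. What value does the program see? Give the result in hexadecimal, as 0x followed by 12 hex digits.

Stored big-endian, the bytes at ascending addresses are 09 56 D8 93 38 C0.
Read back as little-endian, the first byte is least significant, giving 0xC03893D85609.

0xC03893D85609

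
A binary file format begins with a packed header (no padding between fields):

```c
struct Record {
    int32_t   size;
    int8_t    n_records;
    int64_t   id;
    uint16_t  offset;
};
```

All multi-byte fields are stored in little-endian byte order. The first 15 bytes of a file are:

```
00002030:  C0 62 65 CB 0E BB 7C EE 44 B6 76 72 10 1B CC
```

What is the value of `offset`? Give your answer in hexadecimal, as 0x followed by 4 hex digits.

`offset` follows `size` (4 B), `n_records` (1 B), `id` (8 B), so it starts at offset 4 + 1 + 8 = 13 and occupies 2 bytes.
Bytes at offsets 13..14: 1B CC.
Little-endian: lowest address holds the least-significant byte.
Reassemble most-significant byte first: CC 1B → 0xCC1B.

0xCC1B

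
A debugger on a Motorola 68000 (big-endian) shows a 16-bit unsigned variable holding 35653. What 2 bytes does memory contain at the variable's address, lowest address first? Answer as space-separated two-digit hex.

8B 45

35653 in hexadecimal, padded to 16 bits, is 0x8B45.
Split into bytes (most-significant first): 8B 45.
Big-endian stores the most-significant byte at the lowest address.
So the memory order matches the most-significant-first order: 8B 45.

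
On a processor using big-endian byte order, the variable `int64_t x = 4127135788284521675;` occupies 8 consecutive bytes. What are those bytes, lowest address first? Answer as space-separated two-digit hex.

4127135788284521675 in hexadecimal, padded to 64 bits, is 0x3946882208802CCB.
Split into bytes (most-significant first): 39 46 88 22 08 80 2C CB.
Big-endian stores the most-significant byte at the lowest address.
So the memory order matches the most-significant-first order: 39 46 88 22 08 80 2C CB.

39 46 88 22 08 80 2C CB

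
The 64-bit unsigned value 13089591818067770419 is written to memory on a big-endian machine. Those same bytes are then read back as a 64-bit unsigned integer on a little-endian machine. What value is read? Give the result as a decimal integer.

13089591818067770419 in 64-bit hexadecimal is 0xB5A792682AC9FC33.
Stored big-endian, the bytes at ascending addresses are B5 A7 92 68 2A C9 FC 33.
Read back as little-endian, the first byte is least significant, giving 0x33FCC92A6892A7B5.
0x33FCC92A6892A7B5 = 3746090174045661109.

3746090174045661109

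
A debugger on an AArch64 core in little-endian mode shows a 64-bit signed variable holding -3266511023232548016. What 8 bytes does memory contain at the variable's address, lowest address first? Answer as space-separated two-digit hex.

Two's complement of -3266511023232548016 in 64 bits: 3266511023232548016 = 0x2D54FA780AAC7CB0; invert → 0xD2AB0587F553834F; add 1 → 0xD2AB0587F5538350.
Split into bytes (most-significant first): D2 AB 05 87 F5 53 83 50.
Little-endian: lowest address holds the least-significant byte.
So at ascending addresses the bytes are 50 83 53 F5 87 05 AB D2.

50 83 53 F5 87 05 AB D2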